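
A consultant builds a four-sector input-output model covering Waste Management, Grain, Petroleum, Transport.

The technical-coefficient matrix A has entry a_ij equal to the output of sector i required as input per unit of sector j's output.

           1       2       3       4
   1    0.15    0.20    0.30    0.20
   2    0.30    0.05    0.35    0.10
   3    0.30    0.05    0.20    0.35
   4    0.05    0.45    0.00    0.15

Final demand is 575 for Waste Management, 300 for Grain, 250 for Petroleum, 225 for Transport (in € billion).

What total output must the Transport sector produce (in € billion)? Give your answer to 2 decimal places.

I − A =
  [   0.85    -0.20    -0.30    -0.20]
  [  -0.30     0.95    -0.35    -0.10]
  [  -0.30    -0.05     0.80    -0.35]
  [  -0.05    -0.45     0.00     0.85]
Compute the cofactors C_ij = (−1)^(i+j)·(3×3 minor ij) of I−A; the adjugate is their transpose:
adj(I−A) = Cᵀ =
  [ 0.540000   0.268000   0.319750   0.290250]
  [ 0.303375   0.488250   0.327375   0.263625]
  [ 0.305625   0.251000   0.559625   0.331875]
  [ 0.192375   0.274250   0.192125   0.472125]
det(I−A) = Σ_j (I−A)_1j·C_1j = (0.85)(0.540000) + (-0.20)(0.303375) + (-0.30)(0.305625) + (-0.20)(0.192375) = 0.2681625
(I − A)⁻¹ = adj(I−A) / det(I−A) ≈
  [   2.0137     0.9994     1.1924     1.0824]
  [   1.1313     1.8207     1.2208     0.9831]
  [   1.1397     0.9360     2.0869     1.2376]
  [   0.7174     1.0227     0.7164     1.7606]
x = (I − A)⁻¹ d = adj(I−A)·d / det(I−A), with det(I−A) = 0.2681625:
  x_1 = (0.540000·575 + 0.268000·300 + 0.319750·250 + 0.290250·225) / 0.2681625 = 536.14375 / 0.2681625 ≈ 1999.32
  x_2 = (0.303375·575 + 0.488250·300 + 0.327375·250 + 0.263625·225) / 0.2681625 = 462.075 / 0.2681625 ≈ 1723.12
  x_3 = (0.305625·575 + 0.251000·300 + 0.559625·250 + 0.331875·225) / 0.2681625 = 465.6125 / 0.2681625 ≈ 1736.31
  x_4 = (0.192375·575 + 0.274250·300 + 0.192125·250 + 0.472125·225) / 0.2681625 = 347.15 / 0.2681625 ≈ 1294.55

x_4 = 1294.55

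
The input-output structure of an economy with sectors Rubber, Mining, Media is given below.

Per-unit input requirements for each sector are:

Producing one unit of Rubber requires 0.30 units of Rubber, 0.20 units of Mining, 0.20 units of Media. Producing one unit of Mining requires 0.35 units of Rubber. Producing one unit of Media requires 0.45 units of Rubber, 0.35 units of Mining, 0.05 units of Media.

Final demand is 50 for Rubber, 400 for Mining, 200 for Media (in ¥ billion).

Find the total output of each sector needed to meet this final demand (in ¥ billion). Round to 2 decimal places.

I − A =
  [   0.70    -0.35    -0.45]
  [  -0.20     1.00    -0.35]
  [  -0.20     0.00     0.95]
Cofactors of I−A, C_ij = (−1)^(i+j)·(minor ij) (rows/columns in the sector order above):
  C_11 = (1.00)(0.95) − (-0.35)(0.00) = 0.9500
  C_12 = −[(-0.20)(0.95) − (-0.35)(-0.20)] = 0.2600
  C_13 = (-0.20)(0.00) − (1.00)(-0.20) = 0.2000
  C_21 = −[(-0.35)(0.95) − (-0.45)(0.00)] = 0.3325
  C_22 = (0.70)(0.95) − (-0.45)(-0.20) = 0.5750
  C_23 = −[(0.70)(0.00) − (-0.35)(-0.20)] = 0.0700
  C_31 = (-0.35)(-0.35) − (-0.45)(1.00) = 0.5725
  C_32 = −[(0.70)(-0.35) − (-0.45)(-0.20)] = 0.3350
  C_33 = (0.70)(1.00) − (-0.35)(-0.20) = 0.6300
det(I−A) = Σ_j (I−A)_1j·C_1j = (0.70)(0.9500) + (-0.35)(0.2600) + (-0.45)(0.2000) = 0.4840
adj(I−A) = Cᵀ =
  [ 0.9500   0.3325   0.5725]
  [ 0.2600   0.5750   0.3350]
  [ 0.2000   0.0700   0.6300]
(I − A)⁻¹ = adj(I−A) / det(I−A) ≈
  [   1.9628     0.6870     1.1829]
  [   0.5372     1.1880     0.6921]
  [   0.4132     0.1446     1.3017]
x = (I − A)⁻¹ d = adj(I−A)·d / det(I−A), with det(I−A) = 0.4840:
  x_1 = (0.9500·50 + 0.3325·400 + 0.5725·200) / 0.4840 = 295.00 / 0.4840 ≈ 609.50
  x_2 = (0.2600·50 + 0.5750·400 + 0.3350·200) / 0.4840 = 310.00 / 0.4840 ≈ 640.50
  x_3 = (0.2000·50 + 0.0700·400 + 0.6300·200) / 0.4840 = 164.00 / 0.4840 ≈ 338.84

x_1 = 609.50, x_2 = 640.50, x_3 = 338.84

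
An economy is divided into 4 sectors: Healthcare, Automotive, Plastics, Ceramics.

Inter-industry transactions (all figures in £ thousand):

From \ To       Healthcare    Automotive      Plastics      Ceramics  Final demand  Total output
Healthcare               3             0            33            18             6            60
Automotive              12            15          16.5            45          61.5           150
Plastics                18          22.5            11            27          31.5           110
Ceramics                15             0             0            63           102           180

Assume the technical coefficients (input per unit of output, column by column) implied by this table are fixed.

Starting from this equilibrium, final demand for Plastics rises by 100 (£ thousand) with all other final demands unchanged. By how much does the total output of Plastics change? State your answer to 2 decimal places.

Δx_3 = 134.95

Technical coefficients a_ij = z_ij / X_j:
  a_11 = 3/60 = 0.05, a_21 = 12/60 = 0.20, a_31 = 18/60 = 0.30, a_41 = 15/60 = 0.25
  a_12 = 0/150 = 0.00, a_22 = 15/150 = 0.10, a_32 = 22.5/150 = 0.15, a_42 = 0/150 = 0.00
  a_13 = 33/110 = 0.30, a_23 = 16.5/110 = 0.15, a_33 = 11/110 = 0.10, a_43 = 0/110 = 0.00
  a_14 = 18/180 = 0.10, a_24 = 45/180 = 0.25, a_34 = 27/180 = 0.15, a_44 = 63/180 = 0.35
I − A =
  [   0.95     0.00    -0.30    -0.10]
  [  -0.20     0.90    -0.15    -0.25]
  [  -0.30    -0.15     0.90    -0.15]
  [  -0.25     0.00     0.00     0.65]
Compute the cofactors C_ij = (−1)^(i+j)·(3×3 minor ij) of I−A; the adjugate is their transpose:
adj(I−A) = Cᵀ =
  [ 0.511875   0.029250   0.175500   0.130500]
  [ 0.208125   0.463500   0.146625   0.244125]
  [ 0.238125   0.088875   0.533250   0.193875]
  [ 0.196875   0.011250   0.067500   0.658125]
det(I−A) = Σ_j (I−A)_1j·C_1j = (0.95)(0.511875) + (0.00)(0.208125) + (-0.30)(0.238125) + (-0.10)(0.196875) = 0.39515625
(I − A)⁻¹ = adj(I−A) / det(I−A) ≈
  [   1.2954     0.0740     0.4441     0.3302]
  [   0.5267     1.1730     0.3711     0.6178]
  [   0.6026     0.2249     1.3495     0.4906]
  [   0.4982     0.0285     0.1708     1.6655]
Δx = (I − A)⁻¹ Δd with Δd having +100 in the Plastics component and 0 elsewhere.
So Δx_3 = L_33 · (+100), where L_33 = adj(I−A)_33 / det(I−A) = 0.533250 / 0.39515625.
Δx_3 = 0.533250 × (+100) / 0.39515625 = 53.325 / 0.39515625 ≈ 134.95.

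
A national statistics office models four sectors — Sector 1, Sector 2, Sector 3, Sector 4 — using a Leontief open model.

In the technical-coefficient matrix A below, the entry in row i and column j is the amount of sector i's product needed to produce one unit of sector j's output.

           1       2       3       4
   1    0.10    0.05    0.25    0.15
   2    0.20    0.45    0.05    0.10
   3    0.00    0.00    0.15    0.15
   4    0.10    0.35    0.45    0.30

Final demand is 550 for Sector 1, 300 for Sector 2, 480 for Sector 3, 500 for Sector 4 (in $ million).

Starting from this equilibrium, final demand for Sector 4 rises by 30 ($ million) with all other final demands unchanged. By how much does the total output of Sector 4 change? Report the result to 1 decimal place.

I − A =
  [   0.90    -0.05    -0.25    -0.15]
  [  -0.20     0.55    -0.05    -0.10]
  [   0.00     0.00     0.85    -0.15]
  [  -0.10    -0.35    -0.45     0.70]
Compute the cofactors C_ij = (−1)^(i+j)·(3×3 minor ij) of I−A; the adjugate is their transpose:
adj(I−A) = Cᵀ =
  [ 0.257750   0.084125   0.131250   0.095375]
  [ 0.114750   0.458250   0.122250   0.116250]
  [ 0.018750   0.048000   0.288750   0.072750]
  [ 0.106250   0.272000   0.265500   0.412250]
det(I−A) = Σ_j (I−A)_1j·C_1j = (0.90)(0.257750) + (-0.05)(0.114750) + (-0.25)(0.018750) + (-0.15)(0.106250) = 0.2056125
(I − A)⁻¹ = adj(I−A) / det(I−A) ≈
  [   1.2536     0.4091     0.6383     0.4639]
  [   0.5581     2.2287     0.5946     0.5654]
  [   0.0912     0.2334     1.4043     0.3538]
  [   0.5167     1.3229     1.2913     2.0050]
Δx = (I − A)⁻¹ Δd with Δd having +30 in the Sector 4 component and 0 elsewhere.
So Δx_4 = L_44 · (+30), where L_44 = adj(I−A)_44 / det(I−A) = 0.412250 / 0.2056125.
Δx_4 = 0.412250 × (+30) / 0.2056125 = 12.3675 / 0.2056125 ≈ 60.1.

Δx_4 = 60.1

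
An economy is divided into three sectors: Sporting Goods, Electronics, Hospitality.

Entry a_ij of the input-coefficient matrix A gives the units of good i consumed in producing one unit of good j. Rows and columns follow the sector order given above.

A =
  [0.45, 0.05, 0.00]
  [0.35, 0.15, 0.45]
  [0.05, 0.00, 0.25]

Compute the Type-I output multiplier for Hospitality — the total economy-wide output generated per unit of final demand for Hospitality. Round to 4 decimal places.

I − A =
  [   0.55    -0.05     0.00]
  [  -0.35     0.85    -0.45]
  [  -0.05     0.00     0.75]
Cofactors of I−A, C_ij = (−1)^(i+j)·(minor ij) (rows/columns in the sector order above):
  C_11 = (0.85)(0.75) − (-0.45)(0.00) = 0.6375
  C_12 = −[(-0.35)(0.75) − (-0.45)(-0.05)] = 0.2850
  C_13 = (-0.35)(0.00) − (0.85)(-0.05) = 0.0425
  C_21 = −[(-0.05)(0.75) − (0.00)(0.00)] = 0.0375
  C_22 = (0.55)(0.75) − (0.00)(-0.05) = 0.4125
  C_23 = −[(0.55)(0.00) − (-0.05)(-0.05)] = 0.0025
  C_31 = (-0.05)(-0.45) − (0.00)(0.85) = 0.0225
  C_32 = −[(0.55)(-0.45) − (0.00)(-0.35)] = 0.2475
  C_33 = (0.55)(0.85) − (-0.05)(-0.35) = 0.4500
det(I−A) = Σ_j (I−A)_1j·C_1j = (0.55)(0.6375) + (-0.05)(0.2850) + (0.00)(0.0425) = 0.336375
adj(I−A) = Cᵀ =
  [ 0.6375   0.0375   0.0225]
  [ 0.2850   0.4125   0.2475]
  [ 0.0425   0.0025   0.4500]
(I − A)⁻¹ = adj(I−A) / det(I−A) ≈
  [   1.89521     0.11148     0.06689]
  [   0.84727     1.22631     0.73579]
  [   0.12635     0.00743     1.33779]
The output multiplier for sector j is the column-j sum of the Leontief inverse (I − A)⁻¹ = adj(I−A) / det(I−A).
Column H of adj(I−A): (0.0225, 0.2475, 0.4500); det(I−A) = 0.336375.
m_H = (0.0225 + 0.2475 + 0.4500) / 0.336375 = 0.72 / 0.336375 ≈ 2.1405.

m_H = 2.1405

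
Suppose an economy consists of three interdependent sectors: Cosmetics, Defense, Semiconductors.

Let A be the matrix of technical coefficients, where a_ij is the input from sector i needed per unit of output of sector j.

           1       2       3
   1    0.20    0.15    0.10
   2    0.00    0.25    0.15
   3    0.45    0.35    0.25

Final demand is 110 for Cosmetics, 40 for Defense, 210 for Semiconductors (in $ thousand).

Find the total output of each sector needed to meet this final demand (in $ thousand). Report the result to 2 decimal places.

I − A =
  [   0.80    -0.15    -0.10]
  [   0.00     0.75    -0.15]
  [  -0.45    -0.35     0.75]
Cofactors of I−A, C_ij = (−1)^(i+j)·(minor ij) (rows/columns in the sector order above):
  C_11 = (0.75)(0.75) − (-0.15)(-0.35) = 0.5100
  C_12 = −[(0.00)(0.75) − (-0.15)(-0.45)] = 0.0675
  C_13 = (0.00)(-0.35) − (0.75)(-0.45) = 0.3375
  C_21 = −[(-0.15)(0.75) − (-0.10)(-0.35)] = 0.1475
  C_22 = (0.80)(0.75) − (-0.10)(-0.45) = 0.5550
  C_23 = −[(0.80)(-0.35) − (-0.15)(-0.45)] = 0.3475
  C_31 = (-0.15)(-0.15) − (-0.10)(0.75) = 0.0975
  C_32 = −[(0.80)(-0.15) − (-0.10)(0.00)] = 0.1200
  C_33 = (0.80)(0.75) − (-0.15)(0.00) = 0.6000
det(I−A) = Σ_j (I−A)_1j·C_1j = (0.80)(0.5100) + (-0.15)(0.0675) + (-0.10)(0.3375) = 0.364125
adj(I−A) = Cᵀ =
  [ 0.5100   0.1475   0.0975]
  [ 0.0675   0.5550   0.1200]
  [ 0.3375   0.3475   0.6000]
(I − A)⁻¹ = adj(I−A) / det(I−A) ≈
  [   1.4006     0.4051     0.2678]
  [   0.1854     1.5242     0.3296]
  [   0.9269     0.9543     1.6478]
x = (I − A)⁻¹ d = adj(I−A)·d / det(I−A), with det(I−A) = 0.364125:
  x_1 = (0.5100·110 + 0.1475·40 + 0.0975·210) / 0.364125 = 82.475 / 0.364125 ≈ 226.50
  x_2 = (0.0675·110 + 0.5550·40 + 0.1200·210) / 0.364125 = 54.825 / 0.364125 ≈ 150.57
  x_3 = (0.3375·110 + 0.3475·40 + 0.6000·210) / 0.364125 = 177.025 / 0.364125 ≈ 486.17

x_1 = 226.50, x_2 = 150.57, x_3 = 486.17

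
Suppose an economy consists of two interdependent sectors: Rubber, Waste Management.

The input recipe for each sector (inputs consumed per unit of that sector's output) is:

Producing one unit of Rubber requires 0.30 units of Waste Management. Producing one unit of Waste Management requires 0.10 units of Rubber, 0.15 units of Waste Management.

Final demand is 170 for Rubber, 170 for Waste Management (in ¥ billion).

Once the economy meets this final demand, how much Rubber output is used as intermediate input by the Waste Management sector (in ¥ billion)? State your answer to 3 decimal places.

I − A =
  [   1.00    -0.10]
  [  -0.30     0.85]
det(I−A) = (1.00)(0.85) − (-0.10)(-0.30) = 0.8200
adj(I−A) = [[0.85, 0.10], [0.30, 1.00]]
(I − A)⁻¹ = adj(I−A) / det(I−A) ≈
  [   1.0366     0.1220]
  [   0.3659     1.2195]
First solve x = (I − A)⁻¹ d = adj(I−A)·d / det(I−A); in particular x_W = (0.30·170 + 1.00·170) / 0.8200 = 221.00 / 0.8200 ≈ 269.51220.
Intermediate flow from R to W: z_RW = a_RW · x_W = 0.10 × 221.00 / 0.8200 = 22.10 / 0.8200 ≈ 26.951.

z_RW = 26.951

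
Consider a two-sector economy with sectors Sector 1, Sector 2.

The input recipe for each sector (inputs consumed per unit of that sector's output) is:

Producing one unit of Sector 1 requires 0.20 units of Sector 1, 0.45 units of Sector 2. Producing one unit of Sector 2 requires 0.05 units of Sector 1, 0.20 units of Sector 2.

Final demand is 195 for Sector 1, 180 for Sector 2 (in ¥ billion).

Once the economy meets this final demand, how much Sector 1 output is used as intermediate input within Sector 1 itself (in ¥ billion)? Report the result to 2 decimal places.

z_11 = 53.44

I − A =
  [   0.80    -0.05]
  [  -0.45     0.80]
det(I−A) = (0.80)(0.80) − (-0.05)(-0.45) = 0.6175
adj(I−A) = [[0.80, 0.05], [0.45, 0.80]]
(I − A)⁻¹ = adj(I−A) / det(I−A) ≈
  [   1.2955     0.0810]
  [   0.7287     1.2955]
First solve x = (I − A)⁻¹ d = adj(I−A)·d / det(I−A); in particular x_1 = (0.80·195 + 0.05·180) / 0.6175 = 165.00 / 0.6175 ≈ 267.2065.
Intermediate flow from 1 to 1: z_11 = a_11 · x_1 = 0.20 × 165.00 / 0.6175 = 33.00 / 0.6175 ≈ 53.44.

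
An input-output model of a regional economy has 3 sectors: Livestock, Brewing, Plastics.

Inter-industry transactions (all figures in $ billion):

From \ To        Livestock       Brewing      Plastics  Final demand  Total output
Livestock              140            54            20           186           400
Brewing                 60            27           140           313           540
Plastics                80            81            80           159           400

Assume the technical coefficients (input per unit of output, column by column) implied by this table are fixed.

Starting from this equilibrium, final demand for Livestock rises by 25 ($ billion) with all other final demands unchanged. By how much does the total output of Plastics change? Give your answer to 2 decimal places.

Δx_3 = 12.35

Technical coefficients a_ij = z_ij / X_j:
  a_11 = 140/400 = 0.35, a_21 = 60/400 = 0.15, a_31 = 80/400 = 0.20
  a_12 = 54/540 = 0.10, a_22 = 27/540 = 0.05, a_32 = 81/540 = 0.15
  a_13 = 20/400 = 0.05, a_23 = 140/400 = 0.35, a_33 = 80/400 = 0.20
I − A =
  [   0.65    -0.10    -0.05]
  [  -0.15     0.95    -0.35]
  [  -0.20    -0.15     0.80]
Cofactors of I−A, C_ij = (−1)^(i+j)·(minor ij) (rows/columns in the sector order above):
  C_11 = (0.95)(0.80) − (-0.35)(-0.15) = 0.7075
  C_12 = −[(-0.15)(0.80) − (-0.35)(-0.20)] = 0.1900
  C_13 = (-0.15)(-0.15) − (0.95)(-0.20) = 0.2125
  C_21 = −[(-0.10)(0.80) − (-0.05)(-0.15)] = 0.0875
  C_22 = (0.65)(0.80) − (-0.05)(-0.20) = 0.5100
  C_23 = −[(0.65)(-0.15) − (-0.10)(-0.20)] = 0.1175
  C_31 = (-0.10)(-0.35) − (-0.05)(0.95) = 0.0825
  C_32 = −[(0.65)(-0.35) − (-0.05)(-0.15)] = 0.2350
  C_33 = (0.65)(0.95) − (-0.10)(-0.15) = 0.6025
det(I−A) = Σ_j (I−A)_1j·C_1j = (0.65)(0.7075) + (-0.10)(0.1900) + (-0.05)(0.2125) = 0.43025
adj(I−A) = Cᵀ =
  [ 0.7075   0.0875   0.0825]
  [ 0.1900   0.5100   0.2350]
  [ 0.2125   0.1175   0.6025]
(I − A)⁻¹ = adj(I−A) / det(I−A) ≈
  [   1.6444     0.2034     0.1917]
  [   0.4416     1.1854     0.5462]
  [   0.4939     0.2731     1.4003]
Δx = (I − A)⁻¹ Δd with Δd having +25 in the Livestock component and 0 elsewhere.
So Δx_3 = L_31 · (+25), where L_31 = adj(I−A)_31 / det(I−A) = 0.2125 / 0.43025.
Δx_3 = 0.2125 × (+25) / 0.43025 = 5.3125 / 0.43025 ≈ 12.35.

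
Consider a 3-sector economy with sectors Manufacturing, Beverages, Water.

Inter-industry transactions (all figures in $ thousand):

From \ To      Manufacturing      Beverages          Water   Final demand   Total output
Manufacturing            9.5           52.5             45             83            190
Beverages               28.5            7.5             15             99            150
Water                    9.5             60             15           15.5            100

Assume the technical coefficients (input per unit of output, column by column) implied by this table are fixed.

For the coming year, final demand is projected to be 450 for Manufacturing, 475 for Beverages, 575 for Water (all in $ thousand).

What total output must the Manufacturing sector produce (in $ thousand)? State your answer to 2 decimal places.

Technical coefficients a_ij = z_ij / X_j:
  a_11 = 9.5/190 = 0.05, a_21 = 28.5/190 = 0.15, a_31 = 9.5/190 = 0.05
  a_12 = 52.5/150 = 0.35, a_22 = 7.5/150 = 0.05, a_32 = 60/150 = 0.40
  a_13 = 45/100 = 0.45, a_23 = 15/100 = 0.15, a_33 = 15/100 = 0.15
I − A =
  [   0.95    -0.35    -0.45]
  [  -0.15     0.95    -0.15]
  [  -0.05    -0.40     0.85]
Cofactors of I−A, C_ij = (−1)^(i+j)·(minor ij) (rows/columns in the sector order above):
  C_11 = (0.95)(0.85) − (-0.15)(-0.40) = 0.7475
  C_12 = −[(-0.15)(0.85) − (-0.15)(-0.05)] = 0.1350
  C_13 = (-0.15)(-0.40) − (0.95)(-0.05) = 0.1075
  C_21 = −[(-0.35)(0.85) − (-0.45)(-0.40)] = 0.4775
  C_22 = (0.95)(0.85) − (-0.45)(-0.05) = 0.7850
  C_23 = −[(0.95)(-0.40) − (-0.35)(-0.05)] = 0.3975
  C_31 = (-0.35)(-0.15) − (-0.45)(0.95) = 0.4800
  C_32 = −[(0.95)(-0.15) − (-0.45)(-0.15)] = 0.2100
  C_33 = (0.95)(0.95) − (-0.35)(-0.15) = 0.8500
det(I−A) = Σ_j (I−A)_1j·C_1j = (0.95)(0.7475) + (-0.35)(0.1350) + (-0.45)(0.1075) = 0.6145
adj(I−A) = Cᵀ =
  [ 0.7475   0.4775   0.4800]
  [ 0.1350   0.7850   0.2100]
  [ 0.1075   0.3975   0.8500]
(I − A)⁻¹ = adj(I−A) / det(I−A) ≈
  [   1.2164     0.7771     0.7811]
  [   0.2197     1.2775     0.3417]
  [   0.1749     0.6469     1.3832]
x = (I − A)⁻¹ d = adj(I−A)·d / det(I−A), with det(I−A) = 0.6145:
  x_1 = (0.7475·450 + 0.4775·475 + 0.4800·575) / 0.6145 = 839.1875 / 0.6145 ≈ 1365.64
  x_2 = (0.1350·450 + 0.7850·475 + 0.2100·575) / 0.6145 = 554.375 / 0.6145 ≈ 902.16
  x_3 = (0.1075·450 + 0.3975·475 + 0.8500·575) / 0.6145 = 725.9375 / 0.6145 ≈ 1181.35

x_1 = 1365.64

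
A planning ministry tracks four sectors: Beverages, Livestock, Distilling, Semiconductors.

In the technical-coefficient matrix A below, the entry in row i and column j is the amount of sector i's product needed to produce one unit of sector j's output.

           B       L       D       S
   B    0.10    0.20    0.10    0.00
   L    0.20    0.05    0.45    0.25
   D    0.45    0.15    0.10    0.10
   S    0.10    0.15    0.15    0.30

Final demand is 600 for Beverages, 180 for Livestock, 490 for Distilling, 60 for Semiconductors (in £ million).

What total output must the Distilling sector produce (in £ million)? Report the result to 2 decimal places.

I − A =
  [   0.90    -0.20    -0.10     0.00]
  [  -0.20     0.95    -0.45    -0.25]
  [  -0.45    -0.15     0.90    -0.10]
  [  -0.10    -0.15    -0.15     0.70]
Compute the cofactors C_ij = (−1)^(i+j)·(3×3 minor ij) of I−A; the adjugate is their transpose:
adj(I−A) = Cᵀ =
  [ 0.490875   0.135000   0.133250   0.067250]
  [ 0.308625   0.521000   0.333750   0.233750]
  [ 0.319625   0.173000   0.531750   0.137750]
  [ 0.204750   0.168000   0.204500   0.586500]
det(I−A) = Σ_j (I−A)_1j·C_1j = (0.90)(0.490875) + (-0.20)(0.308625) + (-0.10)(0.319625) + (0.00)(0.204750) = 0.3481
(I − A)⁻¹ = adj(I−A) / det(I−A) ≈
  [   1.4102     0.3878     0.3828     0.1932]
  [   0.8866     1.4967     0.9588     0.6715]
  [   0.9182     0.4970     1.5276     0.3957]
  [   0.5882     0.4826     0.5875     1.6849]
x = (I − A)⁻¹ d = adj(I−A)·d / det(I−A), with det(I−A) = 0.3481:
  x_B = (0.490875·600 + 0.135000·180 + 0.133250·490 + 0.067250·60) / 0.3481 = 388.1525 / 0.3481 ≈ 1115.06
  x_L = (0.308625·600 + 0.521000·180 + 0.333750·490 + 0.233750·60) / 0.3481 = 456.5175 / 0.3481 ≈ 1311.46
  x_D = (0.319625·600 + 0.173000·180 + 0.531750·490 + 0.137750·60) / 0.3481 = 491.7375 / 0.3481 ≈ 1412.63
  x_S = (0.204750·600 + 0.168000·180 + 0.204500·490 + 0.586500·60) / 0.3481 = 288.485 / 0.3481 ≈ 828.74

x_D = 1412.63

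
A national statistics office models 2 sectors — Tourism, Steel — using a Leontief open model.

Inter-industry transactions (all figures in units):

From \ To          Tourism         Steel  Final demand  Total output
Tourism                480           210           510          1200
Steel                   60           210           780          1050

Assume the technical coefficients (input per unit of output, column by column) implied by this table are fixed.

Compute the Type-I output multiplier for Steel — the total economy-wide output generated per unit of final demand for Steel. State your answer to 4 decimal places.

m_2 = 1.7021

Technical coefficients a_ij = z_ij / X_j:
  a_11 = 480/1200 = 0.40, a_21 = 60/1200 = 0.05
  a_12 = 210/1050 = 0.20, a_22 = 210/1050 = 0.20
I − A =
  [   0.60    -0.20]
  [  -0.05     0.80]
det(I−A) = (0.60)(0.80) − (-0.20)(-0.05) = 0.4700
adj(I−A) = [[0.80, 0.20], [0.05, 0.60]]
(I − A)⁻¹ = adj(I−A) / det(I−A) ≈
  [   1.70213     0.42553]
  [   0.10638     1.27660]
The output multiplier for sector j is the column-j sum of the Leontief inverse (I − A)⁻¹ = adj(I−A) / det(I−A).
Column 2 of adj(I−A): (0.20, 0.60); det(I−A) = 0.4700.
m_2 = (0.20 + 0.60) / 0.4700 = 0.80 / 0.4700 ≈ 1.7021.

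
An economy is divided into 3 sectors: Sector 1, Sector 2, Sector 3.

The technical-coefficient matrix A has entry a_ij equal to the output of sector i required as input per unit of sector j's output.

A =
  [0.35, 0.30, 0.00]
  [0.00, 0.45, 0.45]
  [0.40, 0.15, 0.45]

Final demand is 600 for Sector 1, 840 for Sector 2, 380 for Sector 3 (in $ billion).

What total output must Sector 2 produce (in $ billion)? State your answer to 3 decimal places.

x_2 = 5260.253

I − A =
  [   0.65    -0.30     0.00]
  [   0.00     0.55    -0.45]
  [  -0.40    -0.15     0.55]
Cofactors of I−A, C_ij = (−1)^(i+j)·(minor ij) (rows/columns in the sector order above):
  C_11 = (0.55)(0.55) − (-0.45)(-0.15) = 0.2350
  C_12 = −[(0.00)(0.55) − (-0.45)(-0.40)] = 0.1800
  C_13 = (0.00)(-0.15) − (0.55)(-0.40) = 0.2200
  C_21 = −[(-0.30)(0.55) − (0.00)(-0.15)] = 0.1650
  C_22 = (0.65)(0.55) − (0.00)(-0.40) = 0.3575
  C_23 = −[(0.65)(-0.15) − (-0.30)(-0.40)] = 0.2175
  C_31 = (-0.30)(-0.45) − (0.00)(0.55) = 0.1350
  C_32 = −[(0.65)(-0.45) − (0.00)(0.00)] = 0.2925
  C_33 = (0.65)(0.55) − (-0.30)(0.00) = 0.3575
det(I−A) = Σ_j (I−A)_1j·C_1j = (0.65)(0.2350) + (-0.30)(0.1800) + (0.00)(0.2200) = 0.09875
adj(I−A) = Cᵀ =
  [ 0.2350   0.1650   0.1350]
  [ 0.1800   0.3575   0.2925]
  [ 0.2200   0.2175   0.3575]
(I − A)⁻¹ = adj(I−A) / det(I−A) ≈
  [   2.3797     1.6709     1.3671]
  [   1.8228     3.6203     2.9620]
  [   2.2278     2.2025     3.6203]
x = (I − A)⁻¹ d = adj(I−A)·d / det(I−A), with det(I−A) = 0.09875:
  x_1 = (0.2350·600 + 0.1650·840 + 0.1350·380) / 0.09875 = 330.90 / 0.09875 ≈ 3350.886
  x_2 = (0.1800·600 + 0.3575·840 + 0.2925·380) / 0.09875 = 519.45 / 0.09875 ≈ 5260.253
  x_3 = (0.2200·600 + 0.2175·840 + 0.3575·380) / 0.09875 = 450.55 / 0.09875 ≈ 4562.532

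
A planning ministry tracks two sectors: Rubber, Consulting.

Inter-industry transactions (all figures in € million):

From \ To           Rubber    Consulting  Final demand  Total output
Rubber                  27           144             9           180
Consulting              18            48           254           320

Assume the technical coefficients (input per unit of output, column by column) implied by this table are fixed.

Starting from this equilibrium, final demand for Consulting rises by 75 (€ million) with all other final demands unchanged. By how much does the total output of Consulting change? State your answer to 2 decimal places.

Δx_2 = 94.10

Technical coefficients a_ij = z_ij / X_j:
  a_11 = 27/180 = 0.15, a_21 = 18/180 = 0.10
  a_12 = 144/320 = 0.45, a_22 = 48/320 = 0.15
I − A =
  [   0.85    -0.45]
  [  -0.10     0.85]
det(I−A) = (0.85)(0.85) − (-0.45)(-0.10) = 0.6775
adj(I−A) = [[0.85, 0.45], [0.10, 0.85]]
(I − A)⁻¹ = adj(I−A) / det(I−A) ≈
  [   1.2546     0.6642]
  [   0.1476     1.2546]
Δx = (I − A)⁻¹ Δd with Δd having +75 in the Consulting component and 0 elsewhere.
So Δx_2 = L_22 · (+75), where L_22 = adj(I−A)_22 / det(I−A) = 0.85 / 0.6775.
Δx_2 = 0.85 × (+75) / 0.6775 = 63.75 / 0.6775 ≈ 94.10.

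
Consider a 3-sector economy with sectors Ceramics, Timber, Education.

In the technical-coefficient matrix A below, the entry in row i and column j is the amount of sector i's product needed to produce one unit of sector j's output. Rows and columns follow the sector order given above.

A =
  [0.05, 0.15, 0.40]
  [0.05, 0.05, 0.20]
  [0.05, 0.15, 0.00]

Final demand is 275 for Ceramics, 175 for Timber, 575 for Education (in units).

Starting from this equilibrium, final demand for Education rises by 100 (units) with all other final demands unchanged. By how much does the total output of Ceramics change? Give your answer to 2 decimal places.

Δx_1 = 48.64

I − A =
  [   0.95    -0.15    -0.40]
  [  -0.05     0.95    -0.20]
  [  -0.05    -0.15     1.00]
Cofactors of I−A, C_ij = (−1)^(i+j)·(minor ij) (rows/columns in the sector order above):
  C_11 = (0.95)(1.00) − (-0.20)(-0.15) = 0.9200
  C_12 = −[(-0.05)(1.00) − (-0.20)(-0.05)] = 0.0600
  C_13 = (-0.05)(-0.15) − (0.95)(-0.05) = 0.0550
  C_21 = −[(-0.15)(1.00) − (-0.40)(-0.15)] = 0.2100
  C_22 = (0.95)(1.00) − (-0.40)(-0.05) = 0.9300
  C_23 = −[(0.95)(-0.15) − (-0.15)(-0.05)] = 0.1500
  C_31 = (-0.15)(-0.20) − (-0.40)(0.95) = 0.4100
  C_32 = −[(0.95)(-0.20) − (-0.40)(-0.05)] = 0.2100
  C_33 = (0.95)(0.95) − (-0.15)(-0.05) = 0.8950
det(I−A) = Σ_j (I−A)_1j·C_1j = (0.95)(0.9200) + (-0.15)(0.0600) + (-0.40)(0.0550) = 0.8430
adj(I−A) = Cᵀ =
  [ 0.9200   0.2100   0.4100]
  [ 0.0600   0.9300   0.2100]
  [ 0.0550   0.1500   0.8950]
(I − A)⁻¹ = adj(I−A) / det(I−A) ≈
  [   1.0913     0.2491     0.4864]
  [   0.0712     1.1032     0.2491]
  [   0.0652     0.1779     1.0617]
Δx = (I − A)⁻¹ Δd with Δd having +100 in the Education component and 0 elsewhere.
So Δx_1 = L_13 · (+100), where L_13 = adj(I−A)_13 / det(I−A) = 0.4100 / 0.8430.
Δx_1 = 0.4100 × (+100) / 0.8430 = 41.00 / 0.8430 ≈ 48.64.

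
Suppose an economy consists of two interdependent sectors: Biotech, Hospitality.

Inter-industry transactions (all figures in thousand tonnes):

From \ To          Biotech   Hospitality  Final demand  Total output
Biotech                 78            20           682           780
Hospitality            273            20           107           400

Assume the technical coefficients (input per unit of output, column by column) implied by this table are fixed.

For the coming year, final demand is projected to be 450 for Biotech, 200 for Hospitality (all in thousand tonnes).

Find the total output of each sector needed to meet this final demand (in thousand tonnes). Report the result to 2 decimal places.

Technical coefficients a_ij = z_ij / X_j:
  a_11 = 78/780 = 0.10, a_21 = 273/780 = 0.35
  a_12 = 20/400 = 0.05, a_22 = 20/400 = 0.05
I − A =
  [   0.90    -0.05]
  [  -0.35     0.95]
det(I−A) = (0.90)(0.95) − (-0.05)(-0.35) = 0.8375
adj(I−A) = [[0.95, 0.05], [0.35, 0.90]]
(I − A)⁻¹ = adj(I−A) / det(I−A) ≈
  [   1.1343     0.0597]
  [   0.4179     1.0746]
x = (I − A)⁻¹ d = adj(I−A)·d / det(I−A), with det(I−A) = 0.8375:
  x_1 = (0.95·450 + 0.05·200) / 0.8375 = 437.50 / 0.8375 ≈ 522.39
  x_2 = (0.35·450 + 0.90·200) / 0.8375 = 337.50 / 0.8375 ≈ 402.99

x_1 = 522.39, x_2 = 402.99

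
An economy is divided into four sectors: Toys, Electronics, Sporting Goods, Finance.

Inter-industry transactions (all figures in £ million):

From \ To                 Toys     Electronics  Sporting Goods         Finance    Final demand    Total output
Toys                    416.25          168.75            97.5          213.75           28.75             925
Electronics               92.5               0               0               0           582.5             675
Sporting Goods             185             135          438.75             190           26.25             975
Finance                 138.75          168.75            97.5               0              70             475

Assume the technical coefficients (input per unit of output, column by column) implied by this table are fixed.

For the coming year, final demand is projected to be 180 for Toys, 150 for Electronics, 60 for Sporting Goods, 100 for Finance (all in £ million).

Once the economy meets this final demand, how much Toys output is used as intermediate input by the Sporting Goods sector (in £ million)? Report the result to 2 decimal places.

Technical coefficients a_ij = z_ij / X_j:
  a_11 = 416.25/925 = 0.45, a_21 = 92.5/925 = 0.10, a_31 = 185/925 = 0.20, a_41 = 138.75/925 = 0.15
  a_12 = 168.75/675 = 0.25, a_22 = 0/675 = 0.00, a_32 = 135/675 = 0.20, a_42 = 168.75/675 = 0.25
  a_13 = 97.5/975 = 0.10, a_23 = 0/975 = 0.00, a_33 = 438.75/975 = 0.45, a_43 = 97.5/975 = 0.10
  a_14 = 213.75/475 = 0.45, a_24 = 0/475 = 0.00, a_34 = 190/475 = 0.40, a_44 = 0/475 = 0.00
I − A =
  [   0.55    -0.25    -0.10    -0.45]
  [  -0.10     1.00     0.00     0.00]
  [  -0.20    -0.20     0.55    -0.40]
  [  -0.15    -0.25    -0.10     1.00]
Compute the cofactors C_ij = (−1)^(i+j)·(3×3 minor ij) of I−A; the adjugate is their transpose:
adj(I−A) = Cᵀ =
  [ 0.510000   0.228375   0.145000   0.287500]
  [ 0.051000   0.208375   0.014500   0.028750]
  [ 0.290000   0.239000   0.446250   0.309000]
  [ 0.118250   0.110250   0.070000   0.266750]
det(I−A) = Σ_j (I−A)_1j·C_1j = (0.55)(0.510000) + (-0.25)(0.051000) + (-0.10)(0.290000) + (-0.45)(0.118250) = 0.1855375
(I − A)⁻¹ = adj(I−A) / det(I−A) ≈
  [   2.7488     1.2309     0.7815     1.5496]
  [   0.2749     1.1231     0.0782     0.1550]
  [   1.5630     1.2881     2.4052     1.6654]
  [   0.6373     0.5942     0.3773     1.4377]
First solve x = (I − A)⁻¹ d = adj(I−A)·d / det(I−A); in particular x_3 = (0.290000·180 + 0.239000·150 + 0.446250·60 + 0.309000·100) / 0.1855375 = 145.725 / 0.1855375 ≈ 785.4207.
Intermediate flow from 1 to 3: z_13 = a_13 · x_3 = 0.10 × 145.725 / 0.1855375 = 14.5725 / 0.1855375 ≈ 78.54.

z_13 = 78.54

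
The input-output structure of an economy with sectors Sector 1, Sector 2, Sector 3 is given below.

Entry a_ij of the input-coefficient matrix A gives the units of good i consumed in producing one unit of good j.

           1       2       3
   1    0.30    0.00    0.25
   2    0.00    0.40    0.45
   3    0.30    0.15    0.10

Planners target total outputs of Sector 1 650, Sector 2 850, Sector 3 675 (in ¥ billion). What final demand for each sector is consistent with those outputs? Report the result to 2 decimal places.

d_1 = 286.25, d_2 = 206.25, d_3 = 285.00

I − A =
  [   0.70     0.00    -0.25]
  [   0.00     0.60    -0.45]
  [  -0.30    -0.15     0.90]
d = (I − A) x:
  d_1 = (+0.70)·650 + (+0.00)·850 + (-0.25)·675 = 286.25
  d_2 = (+0.00)·650 + (+0.60)·850 + (-0.45)·675 = 206.25
  d_3 = (-0.30)·650 + (-0.15)·850 + (+0.90)·675 = 285.00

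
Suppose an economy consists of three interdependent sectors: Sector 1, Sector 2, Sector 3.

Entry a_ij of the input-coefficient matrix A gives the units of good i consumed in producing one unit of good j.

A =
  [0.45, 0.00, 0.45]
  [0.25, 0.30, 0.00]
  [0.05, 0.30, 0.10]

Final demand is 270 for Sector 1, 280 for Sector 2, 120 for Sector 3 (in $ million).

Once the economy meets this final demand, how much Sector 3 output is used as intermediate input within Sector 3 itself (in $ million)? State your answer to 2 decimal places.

z_33 = 41.11

I − A =
  [   0.55     0.00    -0.45]
  [  -0.25     0.70     0.00]
  [  -0.05    -0.30     0.90]
Cofactors of I−A, C_ij = (−1)^(i+j)·(minor ij) (rows/columns in the sector order above):
  C_11 = (0.70)(0.90) − (0.00)(-0.30) = 0.6300
  C_12 = −[(-0.25)(0.90) − (0.00)(-0.05)] = 0.2250
  C_13 = (-0.25)(-0.30) − (0.70)(-0.05) = 0.1100
  C_21 = −[(0.00)(0.90) − (-0.45)(-0.30)] = 0.1350
  C_22 = (0.55)(0.90) − (-0.45)(-0.05) = 0.4725
  C_23 = −[(0.55)(-0.30) − (0.00)(-0.05)] = 0.1650
  C_31 = (0.00)(0.00) − (-0.45)(0.70) = 0.3150
  C_32 = −[(0.55)(0.00) − (-0.45)(-0.25)] = 0.1125
  C_33 = (0.55)(0.70) − (0.00)(-0.25) = 0.3850
det(I−A) = Σ_j (I−A)_1j·C_1j = (0.55)(0.6300) + (0.00)(0.2250) + (-0.45)(0.1100) = 0.2970
adj(I−A) = Cᵀ =
  [ 0.6300   0.1350   0.3150]
  [ 0.2250   0.4725   0.1125]
  [ 0.1100   0.1650   0.3850]
(I − A)⁻¹ = adj(I−A) / det(I−A) ≈
  [   2.1212     0.4545     1.0606]
  [   0.7576     1.5909     0.3788]
  [   0.3704     0.5556     1.2963]
First solve x = (I − A)⁻¹ d = adj(I−A)·d / det(I−A); in particular x_3 = (0.1100·270 + 0.1650·280 + 0.3850·120) / 0.2970 = 122.10 / 0.2970 ≈ 411.1111.
Intermediate flow from 3 to 3: z_33 = a_33 · x_3 = 0.10 × 122.10 / 0.2970 = 12.21 / 0.2970 ≈ 41.11.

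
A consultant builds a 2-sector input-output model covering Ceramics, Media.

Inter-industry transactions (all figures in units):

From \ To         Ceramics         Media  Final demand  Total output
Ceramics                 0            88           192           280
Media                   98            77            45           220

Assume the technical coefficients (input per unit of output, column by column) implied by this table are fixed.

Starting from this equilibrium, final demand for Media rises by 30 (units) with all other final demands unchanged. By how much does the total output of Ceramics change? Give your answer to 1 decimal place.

Technical coefficients a_ij = z_ij / X_j:
  a_11 = 0/280 = 0.00, a_21 = 98/280 = 0.35
  a_12 = 88/220 = 0.40, a_22 = 77/220 = 0.35
I − A =
  [   1.00    -0.40]
  [  -0.35     0.65]
det(I−A) = (1.00)(0.65) − (-0.40)(-0.35) = 0.5100
adj(I−A) = [[0.65, 0.40], [0.35, 1.00]]
(I − A)⁻¹ = adj(I−A) / det(I−A) ≈
  [   1.2745     0.7843]
  [   0.6863     1.9608]
Δx = (I − A)⁻¹ Δd with Δd having +30 in the Media component and 0 elsewhere.
So Δx_1 = L_12 · (+30), where L_12 = adj(I−A)_12 / det(I−A) = 0.40 / 0.5100.
Δx_1 = 0.40 × (+30) / 0.5100 = 12.00 / 0.5100 ≈ 23.5.

Δx_1 = 23.5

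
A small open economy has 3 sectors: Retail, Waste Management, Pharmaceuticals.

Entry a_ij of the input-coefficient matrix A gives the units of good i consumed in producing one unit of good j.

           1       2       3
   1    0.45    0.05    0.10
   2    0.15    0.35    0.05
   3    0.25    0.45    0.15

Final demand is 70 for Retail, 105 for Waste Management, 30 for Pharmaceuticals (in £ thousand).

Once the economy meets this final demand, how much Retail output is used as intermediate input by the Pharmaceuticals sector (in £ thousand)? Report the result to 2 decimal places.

z_13 = 20.61

I − A =
  [   0.55    -0.05    -0.10]
  [  -0.15     0.65    -0.05]
  [  -0.25    -0.45     0.85]
Cofactors of I−A, C_ij = (−1)^(i+j)·(minor ij) (rows/columns in the sector order above):
  C_11 = (0.65)(0.85) − (-0.05)(-0.45) = 0.5300
  C_12 = −[(-0.15)(0.85) − (-0.05)(-0.25)] = 0.1400
  C_13 = (-0.15)(-0.45) − (0.65)(-0.25) = 0.2300
  C_21 = −[(-0.05)(0.85) − (-0.10)(-0.45)] = 0.0875
  C_22 = (0.55)(0.85) − (-0.10)(-0.25) = 0.4425
  C_23 = −[(0.55)(-0.45) − (-0.05)(-0.25)] = 0.2600
  C_31 = (-0.05)(-0.05) − (-0.10)(0.65) = 0.0675
  C_32 = −[(0.55)(-0.05) − (-0.10)(-0.15)] = 0.0425
  C_33 = (0.55)(0.65) − (-0.05)(-0.15) = 0.3500
det(I−A) = Σ_j (I−A)_1j·C_1j = (0.55)(0.5300) + (-0.05)(0.1400) + (-0.10)(0.2300) = 0.2615
adj(I−A) = Cᵀ =
  [ 0.5300   0.0875   0.0675]
  [ 0.1400   0.4425   0.0425]
  [ 0.2300   0.2600   0.3500]
(I − A)⁻¹ = adj(I−A) / det(I−A) ≈
  [   2.0268     0.3346     0.2581]
  [   0.5354     1.6922     0.1625]
  [   0.8795     0.9943     1.3384]
First solve x = (I − A)⁻¹ d = adj(I−A)·d / det(I−A); in particular x_3 = (0.2300·70 + 0.2600·105 + 0.3500·30) / 0.2615 = 53.90 / 0.2615 ≈ 206.1185.
Intermediate flow from 1 to 3: z_13 = a_13 · x_3 = 0.10 × 53.90 / 0.2615 = 5.39 / 0.2615 ≈ 20.61.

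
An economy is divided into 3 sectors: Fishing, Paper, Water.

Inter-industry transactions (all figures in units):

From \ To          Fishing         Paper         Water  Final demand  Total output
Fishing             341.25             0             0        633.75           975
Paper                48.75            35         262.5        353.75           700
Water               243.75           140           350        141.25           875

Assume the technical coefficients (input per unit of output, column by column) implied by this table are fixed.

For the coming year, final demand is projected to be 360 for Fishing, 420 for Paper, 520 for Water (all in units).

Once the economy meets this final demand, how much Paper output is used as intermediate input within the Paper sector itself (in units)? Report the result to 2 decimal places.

Technical coefficients a_ij = z_ij / X_j:
  a_FF = 341.25/975 = 0.35, a_PF = 48.75/975 = 0.05, a_WF = 243.75/975 = 0.25
  a_FP = 0/700 = 0.00, a_PP = 35/700 = 0.05, a_WP = 140/700 = 0.20
  a_FW = 0/875 = 0.00, a_PW = 262.5/875 = 0.30, a_WW = 350/875 = 0.40
I − A =
  [   0.65     0.00     0.00]
  [  -0.05     0.95    -0.30]
  [  -0.25    -0.20     0.60]
Cofactors of I−A, C_ij = (−1)^(i+j)·(minor ij) (rows/columns in the sector order above):
  C_11 = (0.95)(0.60) − (-0.30)(-0.20) = 0.5100
  C_12 = −[(-0.05)(0.60) − (-0.30)(-0.25)] = 0.1050
  C_13 = (-0.05)(-0.20) − (0.95)(-0.25) = 0.2475
  C_21 = −[(0.00)(0.60) − (0.00)(-0.20)] = 0.0000
  C_22 = (0.65)(0.60) − (0.00)(-0.25) = 0.3900
  C_23 = −[(0.65)(-0.20) − (0.00)(-0.25)] = 0.1300
  C_31 = (0.00)(-0.30) − (0.00)(0.95) = 0.0000
  C_32 = −[(0.65)(-0.30) − (0.00)(-0.05)] = 0.1950
  C_33 = (0.65)(0.95) − (0.00)(-0.05) = 0.6175
det(I−A) = Σ_j (I−A)_1j·C_1j = (0.65)(0.5100) + (0.00)(0.1050) + (0.00)(0.2475) = 0.3315
adj(I−A) = Cᵀ =
  [ 0.5100   0.0000   0.0000]
  [ 0.1050   0.3900   0.1950]
  [ 0.2475   0.1300   0.6175]
(I − A)⁻¹ = adj(I−A) / det(I−A) ≈
  [   1.5385     0.0000     0.0000]
  [   0.3167     1.1765     0.5882]
  [   0.7466     0.3922     1.8627]
First solve x = (I − A)⁻¹ d = adj(I−A)·d / det(I−A); in particular x_P = (0.1050·360 + 0.3900·420 + 0.1950·520) / 0.3315 = 303.00 / 0.3315 ≈ 914.0271.
Intermediate flow from P to P: z_PP = a_PP · x_P = 0.05 × 303.00 / 0.3315 = 15.15 / 0.3315 ≈ 45.70.

z_PP = 45.70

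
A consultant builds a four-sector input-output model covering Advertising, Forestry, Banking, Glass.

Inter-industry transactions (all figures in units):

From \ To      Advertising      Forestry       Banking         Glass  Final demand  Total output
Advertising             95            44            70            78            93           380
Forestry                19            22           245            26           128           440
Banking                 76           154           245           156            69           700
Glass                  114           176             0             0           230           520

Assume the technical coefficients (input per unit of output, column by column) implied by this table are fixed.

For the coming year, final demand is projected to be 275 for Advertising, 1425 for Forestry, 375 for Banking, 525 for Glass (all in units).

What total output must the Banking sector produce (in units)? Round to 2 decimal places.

Technical coefficients a_ij = z_ij / X_j:
  a_AA = 95/380 = 0.25, a_FA = 19/380 = 0.05, a_BA = 76/380 = 0.20, a_GA = 114/380 = 0.30
  a_AF = 44/440 = 0.10, a_FF = 22/440 = 0.05, a_BF = 154/440 = 0.35, a_GF = 176/440 = 0.40
  a_AB = 70/700 = 0.10, a_FB = 245/700 = 0.35, a_BB = 245/700 = 0.35, a_GB = 0/700 = 0.00
  a_AG = 78/520 = 0.15, a_FG = 26/520 = 0.05, a_BG = 156/520 = 0.30, a_GG = 0/520 = 0.00
I − A =
  [   0.75    -0.10    -0.10    -0.15]
  [  -0.05     0.95    -0.35    -0.05]
  [  -0.20    -0.35     0.65    -0.30]
  [  -0.30    -0.40     0.00     1.00]
Compute the cofactors C_ij = (−1)^(i+j)·(3×3 minor ij) of I−A; the adjugate is their transpose:
adj(I−A) = Cᵀ =
  [ 0.44000   0.15100   0.14900   0.11825]
  [ 0.14375   0.42925   0.25325   0.11900]
  [ 0.30025   0.37775   0.64525   0.25750]
  [ 0.18950   0.21700   0.14600   0.34025]
det(I−A) = Σ_j (I−A)_1j·C_1j = (0.75)(0.44000) + (-0.10)(0.14375) + (-0.10)(0.30025) + (-0.15)(0.18950) = 0.257175
(I − A)⁻¹ = adj(I−A) / det(I−A) ≈
  [   1.7109     0.5871     0.5794     0.4598]
  [   0.5590     1.6691     0.9847     0.4627]
  [   1.1675     1.4688     2.5090     1.0013]
  [   0.7369     0.8438     0.5677     1.3230]
x = (I − A)⁻¹ d = adj(I−A)·d / det(I−A), with det(I−A) = 0.257175:
  x_A = (0.44000·275 + 0.15100·1425 + 0.14900·375 + 0.11825·525) / 0.257175 = 454.13125 / 0.257175 ≈ 1765.85
  x_F = (0.14375·275 + 0.42925·1425 + 0.25325·375 + 0.11900·525) / 0.257175 = 808.65625 / 0.257175 ≈ 3144.38
  x_B = (0.30025·275 + 0.37775·1425 + 0.64525·375 + 0.25750·525) / 0.257175 = 998.01875 / 0.257175 ≈ 3880.70
  x_G = (0.18950·275 + 0.21700·1425 + 0.14600·375 + 0.34025·525) / 0.257175 = 594.71875 / 0.257175 ≈ 2312.51

x_B = 3880.70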